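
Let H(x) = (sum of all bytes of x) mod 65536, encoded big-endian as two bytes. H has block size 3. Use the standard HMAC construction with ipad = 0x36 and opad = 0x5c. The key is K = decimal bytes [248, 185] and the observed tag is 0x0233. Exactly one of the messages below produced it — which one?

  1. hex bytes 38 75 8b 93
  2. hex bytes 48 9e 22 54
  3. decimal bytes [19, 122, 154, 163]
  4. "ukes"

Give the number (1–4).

Key decimal bytes [248, 185] = f8 b9 is 2 bytes ≤ B = 3; zero-pad to 3 bytes: K' = f8 b9 00.
K' ⊕ ipad = ce 8f 36; K' ⊕ opad = a4 e5 5c.
m1: inner = H(ce 8f 36 38 75 8b 93) = 03 5e; tag = H(a4 e5 5c 03 5e) = 0246
m2: inner = H(ce 8f 36 48 9e 22 54) = 02 ef; tag = H(a4 e5 5c 02 ef) = 02d6
m3: inner = H(ce 8f 36 13 7a 9a a3) = 03 5d; tag = H(a4 e5 5c 03 5d) = 0245
m4: inner = H(ce 8f 36 75 6b 65 73) = 03 4b; tag = H(a4 e5 5c 03 4b) = 0233 ← matches

4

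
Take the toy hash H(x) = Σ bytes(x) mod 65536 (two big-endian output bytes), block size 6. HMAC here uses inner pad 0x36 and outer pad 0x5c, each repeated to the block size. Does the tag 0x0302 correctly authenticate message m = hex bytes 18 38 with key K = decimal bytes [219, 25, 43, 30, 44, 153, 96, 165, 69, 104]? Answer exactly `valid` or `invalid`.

invalid

Key decimal bytes [219, 25, 43, 30, 44, 153, 96, 165, 69, 104] = db 19 2b 1e 2c 99 60 a5 45 68 is 10 bytes > B = 6, so hash it first: H(key) = 03 b4, then zero-pad to 6 bytes: K' = 03 b4 00 00 00 00.
K' ⊕ ipad = 35 82 36 36 36 36; K' ⊕ opad = 5f e8 5c 5c 5c 5c.
Inner hash: sum = 53+130+54+54+54+54+24+56 = 479 → 01 df.
Outer hash (recomputed tag): sum = 95+232+92+92+92+92+1+223 = 919 → 03 97.
Recomputed tag = 0397; claimed = 0302 → mismatch.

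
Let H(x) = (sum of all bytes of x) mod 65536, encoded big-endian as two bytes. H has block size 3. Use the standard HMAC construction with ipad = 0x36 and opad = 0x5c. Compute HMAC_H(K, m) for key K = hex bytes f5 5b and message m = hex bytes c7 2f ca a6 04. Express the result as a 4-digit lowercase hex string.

Key hex bytes f5 5b is 2 bytes ≤ B = 3; zero-pad to 3 bytes: K' = f5 5b 00.
K' ⊕ ipad = c3 6d 36.  K' ⊕ opad = a9 07 5c.
Inner input = (K'⊕ipad) ∥ m = c3 6d 36 ∥ c7 2f ca a6 04.
Inner hash: sum = 195+109+54+199+47+202+166+4 = 976 → 03 d0.
Outer input = (K'⊕opad) ∥ inner = a9 07 5c ∥ 03 d0.
Outer hash (tag): sum = 169+7+92+3+208 = 479 → 01 df.

01df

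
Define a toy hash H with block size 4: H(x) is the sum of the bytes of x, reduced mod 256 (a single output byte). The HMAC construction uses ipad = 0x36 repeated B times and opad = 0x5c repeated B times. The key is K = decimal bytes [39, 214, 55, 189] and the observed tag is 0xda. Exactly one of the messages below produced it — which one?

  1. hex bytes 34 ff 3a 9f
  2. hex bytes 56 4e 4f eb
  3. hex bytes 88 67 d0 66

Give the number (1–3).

Key decimal bytes [39, 214, 55, 189] = 27 d6 37 bd is exactly B = 4 bytes: K' = 27 d6 37 bd.
K' ⊕ ipad = 11 e0 01 8b; K' ⊕ opad = 7b 8a 6b e1.
m1: inner = H(11 e0 01 8b 34 ff 3a 9f) = 89; tag = H(7b 8a 6b e1 89) = da ← matches
m2: inner = H(11 e0 01 8b 56 4e 4f eb) = 5b; tag = H(7b 8a 6b e1 5b) = ac
m3: inner = H(11 e0 01 8b 88 67 d0 66) = a2; tag = H(7b 8a 6b e1 a2) = f3

1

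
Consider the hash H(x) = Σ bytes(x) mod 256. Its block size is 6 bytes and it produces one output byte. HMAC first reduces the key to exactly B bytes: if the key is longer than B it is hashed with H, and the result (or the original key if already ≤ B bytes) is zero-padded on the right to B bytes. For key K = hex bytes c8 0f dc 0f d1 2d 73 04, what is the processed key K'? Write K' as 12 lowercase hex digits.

|K| = 8 > B = 6, so first hash the key.
H(K): sum = 200+15+220+15+209+45+115+4 = 823; mod 256 = 55 → 37.
Zero-pad H(K) = 37 to 6 bytes: K' = 37 00 00 00 00 00.

370000000000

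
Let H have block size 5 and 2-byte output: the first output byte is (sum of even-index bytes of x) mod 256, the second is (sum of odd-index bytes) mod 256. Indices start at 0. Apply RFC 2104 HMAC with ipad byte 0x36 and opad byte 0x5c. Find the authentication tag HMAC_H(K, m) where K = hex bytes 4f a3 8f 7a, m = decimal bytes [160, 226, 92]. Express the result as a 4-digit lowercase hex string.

1f6f

Key hex bytes 4f a3 8f 7a is 4 bytes ≤ B = 5; zero-pad to 5 bytes: K' = 4f a3 8f 7a 00.
K' ⊕ ipad = 79 95 b9 4c 36.  K' ⊕ opad = 13 ff d3 26 5c.
Inner input = (K'⊕ipad) ∥ m = 79 95 b9 4c 36 ∥ a0 e2 5c.
Inner hash: even-index sum = 586 mod 256 = 74; odd-index sum = 477 mod 256 = 221 → 4a dd.
Outer input = (K'⊕opad) ∥ inner = 13 ff d3 26 5c ∥ 4a dd.
Outer hash (tag): even-index sum = 543 mod 256 = 31; odd-index sum = 367 mod 256 = 111 → 1f 6f.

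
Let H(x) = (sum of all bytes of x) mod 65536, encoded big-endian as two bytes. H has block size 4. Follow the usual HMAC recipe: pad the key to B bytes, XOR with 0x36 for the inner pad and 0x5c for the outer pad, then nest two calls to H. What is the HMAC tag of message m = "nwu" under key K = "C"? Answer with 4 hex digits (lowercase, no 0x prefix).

01a6

Key "C" = 43 is 1 byte ≤ B = 4; zero-pad to 4 bytes: K' = 43 00 00 00.
K' ⊕ ipad = 75 36 36 36.  K' ⊕ opad = 1f 5c 5c 5c.
Inner input = (K'⊕ipad) ∥ m = 75 36 36 36 ∥ 6e 77 75.
Inner hash: sum = 117+54+54+54+110+119+117 = 625 → 02 71.
Outer input = (K'⊕opad) ∥ inner = 1f 5c 5c 5c ∥ 02 71.
Outer hash (tag): sum = 31+92+92+92+2+113 = 422 → 01 a6.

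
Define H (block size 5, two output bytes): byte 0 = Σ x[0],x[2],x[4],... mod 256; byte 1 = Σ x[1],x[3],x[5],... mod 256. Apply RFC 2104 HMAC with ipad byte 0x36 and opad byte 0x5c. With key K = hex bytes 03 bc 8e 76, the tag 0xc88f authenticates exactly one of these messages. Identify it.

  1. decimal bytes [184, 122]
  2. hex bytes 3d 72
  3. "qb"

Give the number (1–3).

3

Key hex bytes 03 bc 8e 76 is 4 bytes ≤ B = 5; zero-pad to 5 bytes: K' = 03 bc 8e 76 00.
K' ⊕ ipad = 35 8a b8 40 36; K' ⊕ opad = 5f e0 d2 2a 5c.
m1: inner = H(35 8a b8 40 36 b8 7a) = 9d 82; tag = H(5f e0 d2 2a 5c 9d 82) = 0fa7
m2: inner = H(35 8a b8 40 36 3d 72) = 95 07; tag = H(5f e0 d2 2a 5c 95 07) = 949f
m3: inner = H(35 8a b8 40 36 71 62) = 85 3b; tag = H(5f e0 d2 2a 5c 85 3b) = c88f ← matches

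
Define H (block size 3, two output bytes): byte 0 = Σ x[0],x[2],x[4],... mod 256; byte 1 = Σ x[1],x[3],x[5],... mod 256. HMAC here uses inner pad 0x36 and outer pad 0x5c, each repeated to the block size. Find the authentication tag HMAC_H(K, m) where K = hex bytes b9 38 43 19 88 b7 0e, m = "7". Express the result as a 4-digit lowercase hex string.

Key hex bytes b9 38 43 19 88 b7 0e is 7 bytes > B = 3, so hash it first: H(key) = 92 08, then zero-pad to 3 bytes: K' = 92 08 00.
K' ⊕ ipad = a4 3e 36.  K' ⊕ opad = ce 54 5c.
Inner input = (K'⊕ipad) ∥ m = a4 3e 36 ∥ 37.
Inner hash: even-index sum = 218 mod 256 = 218; odd-index sum = 117 mod 256 = 117 → da 75.
Outer input = (K'⊕opad) ∥ inner = ce 54 5c ∥ da 75.
Outer hash (tag): even-index sum = 415 mod 256 = 159; odd-index sum = 302 mod 256 = 46 → 9f 2e.

9f2e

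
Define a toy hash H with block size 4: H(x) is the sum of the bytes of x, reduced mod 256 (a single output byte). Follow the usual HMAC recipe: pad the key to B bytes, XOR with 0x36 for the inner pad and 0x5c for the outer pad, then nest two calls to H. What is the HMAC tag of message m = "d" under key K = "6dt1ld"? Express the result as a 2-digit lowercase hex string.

a6

Key "6dt1ld" = 36 64 74 31 6c 64 is 6 bytes > B = 4, so hash it first: H(key) = 0f, then zero-pad to 4 bytes: K' = 0f 00 00 00.
K' ⊕ ipad = 39 36 36 36.  K' ⊕ opad = 53 5c 5c 5c.
Inner input = (K'⊕ipad) ∥ m = 39 36 36 36 ∥ 64.
Inner hash: sum = 57+54+54+54+100 = 319; mod 256 = 63 → 3f.
Outer input = (K'⊕opad) ∥ inner = 53 5c 5c 5c ∥ 3f.
Outer hash (tag): sum = 83+92+92+92+63 = 422; mod 256 = 166 → a6.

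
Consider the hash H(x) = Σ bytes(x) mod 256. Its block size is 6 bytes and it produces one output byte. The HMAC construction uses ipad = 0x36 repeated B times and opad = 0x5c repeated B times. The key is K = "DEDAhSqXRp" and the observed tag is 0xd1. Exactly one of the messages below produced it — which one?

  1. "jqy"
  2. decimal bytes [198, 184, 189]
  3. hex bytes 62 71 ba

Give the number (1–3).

Key "DEDAhSqXRp" = 44 45 44 41 68 53 71 58 52 70 is 10 bytes > B = 6, so hash it first: H(key) = 54, then zero-pad to 6 bytes: K' = 54 00 00 00 00 00.
K' ⊕ ipad = 62 36 36 36 36 36; K' ⊕ opad = 08 5c 5c 5c 5c 5c.
m1: inner = H(62 36 36 36 36 36 6a 71 79) = c4; tag = H(08 5c 5c 5c 5c 5c c4) = 98
m2: inner = H(62 36 36 36 36 36 c6 b8 bd) = ab; tag = H(08 5c 5c 5c 5c 5c ab) = 7f
m3: inner = H(62 36 36 36 36 36 62 71 ba) = fd; tag = H(08 5c 5c 5c 5c 5c fd) = d1 ← matches

3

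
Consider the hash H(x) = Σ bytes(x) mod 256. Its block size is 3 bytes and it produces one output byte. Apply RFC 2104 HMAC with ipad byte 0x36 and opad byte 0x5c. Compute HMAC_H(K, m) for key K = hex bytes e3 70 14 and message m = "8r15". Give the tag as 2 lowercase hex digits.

Key hex bytes e3 70 14 is exactly B = 3 bytes: K' = e3 70 14.
K' ⊕ ipad = d5 46 22.  K' ⊕ opad = bf 2c 48.
Inner input = (K'⊕ipad) ∥ m = d5 46 22 ∥ 38 72 31 35.
Inner hash: sum = 213+70+34+56+114+49+53 = 589; mod 256 = 77 → 4d.
Outer input = (K'⊕opad) ∥ inner = bf 2c 48 ∥ 4d.
Outer hash (tag): sum = 191+44+72+77 = 384; mod 256 = 128 → 80.

80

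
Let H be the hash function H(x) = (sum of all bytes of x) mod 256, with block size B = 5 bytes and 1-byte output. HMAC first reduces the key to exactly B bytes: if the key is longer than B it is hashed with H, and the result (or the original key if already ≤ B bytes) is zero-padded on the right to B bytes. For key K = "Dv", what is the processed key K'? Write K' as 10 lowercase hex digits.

Key "Dv" = 44 76 is 2 bytes ≤ B = 5; zero-pad to 5 bytes: K' = 44 76 00 00 00.

4476000000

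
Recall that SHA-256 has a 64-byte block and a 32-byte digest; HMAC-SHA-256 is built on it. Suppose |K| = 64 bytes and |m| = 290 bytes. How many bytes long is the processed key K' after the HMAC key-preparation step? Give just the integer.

Key is 64 ≤ 64 bytes, zero-padded: |K'| = 64.

64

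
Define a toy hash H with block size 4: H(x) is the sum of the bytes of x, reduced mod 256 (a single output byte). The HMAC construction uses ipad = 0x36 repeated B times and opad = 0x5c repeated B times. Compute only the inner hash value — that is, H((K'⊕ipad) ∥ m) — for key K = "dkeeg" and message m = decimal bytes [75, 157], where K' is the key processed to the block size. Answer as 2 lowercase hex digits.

c0

Key "dkeeg" = 64 6b 65 65 67 is 5 bytes > B = 4, so hash it first: H(key) = 00, then zero-pad to 4 bytes: K' = 00 00 00 00.
K' ⊕ ipad = 36 36 36 36.
Inner input = 36 36 36 36 ∥ 4b 9d.
Inner hash: sum = 54+54+54+54+75+157 = 448; mod 256 = 192 → c0.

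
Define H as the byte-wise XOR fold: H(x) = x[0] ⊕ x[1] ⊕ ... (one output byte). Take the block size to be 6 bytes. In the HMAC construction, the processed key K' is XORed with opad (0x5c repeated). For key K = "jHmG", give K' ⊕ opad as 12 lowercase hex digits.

3614311b5c5c

Key "jHmG" = 6a 48 6d 47 is 4 bytes ≤ B = 6; zero-pad to 6 bytes: K' = 6a 48 6d 47 00 00.
XOR each byte with 0x5c: 6a⊕5c=36, 48⊕5c=14, 6d⊕5c=31, 47⊕5c=1b, 00⊕5c=5c, 00⊕5c=5c.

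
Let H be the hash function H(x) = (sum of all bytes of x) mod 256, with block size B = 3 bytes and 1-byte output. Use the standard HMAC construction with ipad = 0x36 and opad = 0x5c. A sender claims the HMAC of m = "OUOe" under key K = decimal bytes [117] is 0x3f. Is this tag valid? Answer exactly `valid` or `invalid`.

Key decimal bytes [117] = 75 is 1 byte ≤ B = 3; zero-pad to 3 bytes: K' = 75 00 00.
K' ⊕ ipad = 43 36 36; K' ⊕ opad = 29 5c 5c.
Inner hash: sum = 67+54+54+79+85+79+101 = 519; mod 256 = 7 → 07.
Outer hash (recomputed tag): sum = 41+92+92+7 = 232 → e8.
Recomputed tag = e8; claimed = 3f → mismatch.

invalid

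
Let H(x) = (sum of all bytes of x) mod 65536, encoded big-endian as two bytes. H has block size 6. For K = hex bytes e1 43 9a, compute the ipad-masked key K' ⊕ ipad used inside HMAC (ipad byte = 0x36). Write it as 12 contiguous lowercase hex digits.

Key hex bytes e1 43 9a is 3 bytes ≤ B = 6; zero-pad to 6 bytes: K' = e1 43 9a 00 00 00.
XOR each byte with 0x36: e1⊕36=d7, 43⊕36=75, 9a⊕36=ac, 00⊕36=36, 00⊕36=36, 00⊕36=36.

d775ac363636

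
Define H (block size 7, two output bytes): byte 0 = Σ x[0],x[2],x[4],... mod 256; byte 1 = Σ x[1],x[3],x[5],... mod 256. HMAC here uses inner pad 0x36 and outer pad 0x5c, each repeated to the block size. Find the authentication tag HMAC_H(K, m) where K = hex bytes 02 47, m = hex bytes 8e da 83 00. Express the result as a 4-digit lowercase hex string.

6083

Key hex bytes 02 47 is 2 bytes ≤ B = 7; zero-pad to 7 bytes: K' = 02 47 00 00 00 00 00.
K' ⊕ ipad = 34 71 36 36 36 36 36.  K' ⊕ opad = 5e 1b 5c 5c 5c 5c 5c.
Inner input = (K'⊕ipad) ∥ m = 34 71 36 36 36 36 36 ∥ 8e da 83 00.
Inner hash: even-index sum = 432 mod 256 = 176; odd-index sum = 494 mod 256 = 238 → b0 ee.
Outer input = (K'⊕opad) ∥ inner = 5e 1b 5c 5c 5c 5c 5c ∥ b0 ee.
Outer hash (tag): even-index sum = 608 mod 256 = 96; odd-index sum = 387 mod 256 = 131 → 60 83.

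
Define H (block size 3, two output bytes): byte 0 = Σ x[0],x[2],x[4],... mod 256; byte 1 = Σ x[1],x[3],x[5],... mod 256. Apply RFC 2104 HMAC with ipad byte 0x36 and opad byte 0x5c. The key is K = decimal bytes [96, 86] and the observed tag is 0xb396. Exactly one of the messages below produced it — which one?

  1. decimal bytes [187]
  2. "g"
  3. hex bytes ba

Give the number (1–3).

1

Key decimal bytes [96, 86] = 60 56 is 2 bytes ≤ B = 3; zero-pad to 3 bytes: K' = 60 56 00.
K' ⊕ ipad = 56 60 36; K' ⊕ opad = 3c 0a 5c.
m1: inner = H(56 60 36 bb) = 8c 1b; tag = H(3c 0a 5c 8c 1b) = b396 ← matches
m2: inner = H(56 60 36 67) = 8c c7; tag = H(3c 0a 5c 8c c7) = 5f96
m3: inner = H(56 60 36 ba) = 8c 1a; tag = H(3c 0a 5c 8c 1a) = b296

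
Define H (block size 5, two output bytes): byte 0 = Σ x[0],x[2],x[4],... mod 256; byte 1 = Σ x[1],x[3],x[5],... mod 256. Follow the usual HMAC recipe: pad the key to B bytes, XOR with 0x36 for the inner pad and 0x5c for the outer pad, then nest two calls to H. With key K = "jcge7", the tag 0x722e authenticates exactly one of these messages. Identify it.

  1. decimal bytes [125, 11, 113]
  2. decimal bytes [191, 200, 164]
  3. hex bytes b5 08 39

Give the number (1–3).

Key "jcge7" = 6a 63 67 65 37 is exactly B = 5 bytes: K' = 6a 63 67 65 37.
K' ⊕ ipad = 5c 55 51 53 01; K' ⊕ opad = 36 3f 3b 39 6b.
m1: inner = H(5c 55 51 53 01 7d 0b 71) = b9 96; tag = H(36 3f 3b 39 6b b9 96) = 7231
m2: inner = H(5c 55 51 53 01 bf c8 a4) = 76 0b; tag = H(36 3f 3b 39 6b 76 0b) = e7ee
m3: inner = H(5c 55 51 53 01 b5 08 39) = b6 96; tag = H(36 3f 3b 39 6b b6 96) = 722e ← matches

3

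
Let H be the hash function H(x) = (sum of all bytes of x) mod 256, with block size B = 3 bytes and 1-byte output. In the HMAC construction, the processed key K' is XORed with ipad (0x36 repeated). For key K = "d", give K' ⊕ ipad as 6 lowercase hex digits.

Key "d" = 64 is 1 byte ≤ B = 3; zero-pad to 3 bytes: K' = 64 00 00.
XOR each byte with 0x36: 64⊕36=52, 00⊕36=36, 00⊕36=36.

523636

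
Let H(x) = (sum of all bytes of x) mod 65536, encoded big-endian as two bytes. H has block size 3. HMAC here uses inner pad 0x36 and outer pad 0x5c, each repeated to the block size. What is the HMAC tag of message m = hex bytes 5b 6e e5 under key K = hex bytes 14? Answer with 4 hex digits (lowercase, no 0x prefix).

Key hex bytes 14 is 1 byte ≤ B = 3; zero-pad to 3 bytes: K' = 14 00 00.
K' ⊕ ipad = 22 36 36.  K' ⊕ opad = 48 5c 5c.
Inner input = (K'⊕ipad) ∥ m = 22 36 36 ∥ 5b 6e e5.
Inner hash: sum = 34+54+54+91+110+229 = 572 → 02 3c.
Outer input = (K'⊕opad) ∥ inner = 48 5c 5c ∥ 02 3c.
Outer hash (tag): sum = 72+92+92+2+60 = 318 → 01 3e.

013e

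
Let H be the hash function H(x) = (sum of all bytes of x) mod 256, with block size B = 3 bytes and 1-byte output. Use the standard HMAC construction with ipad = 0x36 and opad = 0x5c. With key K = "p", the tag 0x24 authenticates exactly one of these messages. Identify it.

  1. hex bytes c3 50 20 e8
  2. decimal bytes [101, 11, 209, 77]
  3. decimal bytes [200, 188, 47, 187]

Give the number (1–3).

2

Key "p" = 70 is 1 byte ≤ B = 3; zero-pad to 3 bytes: K' = 70 00 00.
K' ⊕ ipad = 46 36 36; K' ⊕ opad = 2c 5c 5c.
m1: inner = H(46 36 36 c3 50 20 e8) = cd; tag = H(2c 5c 5c cd) = b1
m2: inner = H(46 36 36 65 0b d1 4d) = 40; tag = H(2c 5c 5c 40) = 24 ← matches
m3: inner = H(46 36 36 c8 bc 2f bb) = 20; tag = H(2c 5c 5c 20) = 04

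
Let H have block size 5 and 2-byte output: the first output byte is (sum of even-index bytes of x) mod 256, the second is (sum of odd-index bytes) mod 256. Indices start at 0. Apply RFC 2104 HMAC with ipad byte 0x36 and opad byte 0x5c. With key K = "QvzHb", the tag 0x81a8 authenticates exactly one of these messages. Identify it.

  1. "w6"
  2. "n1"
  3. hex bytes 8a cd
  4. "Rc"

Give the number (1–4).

Key "QvzHb" = 51 76 7a 48 62 is exactly B = 5 bytes: K' = 51 76 7a 48 62.
K' ⊕ ipad = 67 40 4c 7e 54; K' ⊕ opad = 0d 2a 26 14 3e.
m1: inner = H(67 40 4c 7e 54 77 36) = 3d 35; tag = H(0d 2a 26 14 3e 3d 35) = a67b
m2: inner = H(67 40 4c 7e 54 6e 31) = 38 2c; tag = H(0d 2a 26 14 3e 38 2c) = 9d76
m3: inner = H(67 40 4c 7e 54 8a cd) = d4 48; tag = H(0d 2a 26 14 3e d4 48) = b912
m4: inner = H(67 40 4c 7e 54 52 63) = 6a 10; tag = H(0d 2a 26 14 3e 6a 10) = 81a8 ← matches

4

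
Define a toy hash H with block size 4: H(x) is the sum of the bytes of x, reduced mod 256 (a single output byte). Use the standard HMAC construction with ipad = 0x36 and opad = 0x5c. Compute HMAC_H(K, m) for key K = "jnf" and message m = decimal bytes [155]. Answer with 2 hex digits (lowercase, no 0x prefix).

d3

Key "jnf" = 6a 6e 66 is 3 bytes ≤ B = 4; zero-pad to 4 bytes: K' = 6a 6e 66 00.
K' ⊕ ipad = 5c 58 50 36.  K' ⊕ opad = 36 32 3a 5c.
Inner input = (K'⊕ipad) ∥ m = 5c 58 50 36 ∥ 9b.
Inner hash: sum = 92+88+80+54+155 = 469; mod 256 = 213 → d5.
Outer input = (K'⊕opad) ∥ inner = 36 32 3a 5c ∥ d5.
Outer hash (tag): sum = 54+50+58+92+213 = 467; mod 256 = 211 → d3.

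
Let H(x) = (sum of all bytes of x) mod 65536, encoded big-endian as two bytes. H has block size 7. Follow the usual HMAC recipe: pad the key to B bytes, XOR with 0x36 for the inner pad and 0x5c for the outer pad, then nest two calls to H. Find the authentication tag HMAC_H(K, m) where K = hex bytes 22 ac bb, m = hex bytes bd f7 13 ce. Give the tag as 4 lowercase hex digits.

Key hex bytes 22 ac bb is 3 bytes ≤ B = 7; zero-pad to 7 bytes: K' = 22 ac bb 00 00 00 00.
K' ⊕ ipad = 14 9a 8d 36 36 36 36.  K' ⊕ opad = 7e f0 e7 5c 5c 5c 5c.
Inner input = (K'⊕ipad) ∥ m = 14 9a 8d 36 36 36 36 ∥ bd f7 13 ce.
Inner hash: sum = 20+154+141+54+54+54+54+189+247+19+206 = 1192 → 04 a8.
Outer input = (K'⊕opad) ∥ inner = 7e f0 e7 5c 5c 5c 5c ∥ 04 a8.
Outer hash (tag): sum = 126+240+231+92+92+92+92+4+168 = 1137 → 04 71.

0471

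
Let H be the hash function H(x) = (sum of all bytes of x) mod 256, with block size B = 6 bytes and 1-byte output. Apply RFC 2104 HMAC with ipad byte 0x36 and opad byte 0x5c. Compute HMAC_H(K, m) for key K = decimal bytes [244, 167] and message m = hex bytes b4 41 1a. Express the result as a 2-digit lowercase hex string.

4d

Key decimal bytes [244, 167] = f4 a7 is 2 bytes ≤ B = 6; zero-pad to 6 bytes: K' = f4 a7 00 00 00 00.
K' ⊕ ipad = c2 91 36 36 36 36.  K' ⊕ opad = a8 fb 5c 5c 5c 5c.
Inner input = (K'⊕ipad) ∥ m = c2 91 36 36 36 36 ∥ b4 41 1a.
Inner hash: sum = 194+145+54+54+54+54+180+65+26 = 826; mod 256 = 58 → 3a.
Outer input = (K'⊕opad) ∥ inner = a8 fb 5c 5c 5c 5c ∥ 3a.
Outer hash (tag): sum = 168+251+92+92+92+92+58 = 845; mod 256 = 77 → 4d.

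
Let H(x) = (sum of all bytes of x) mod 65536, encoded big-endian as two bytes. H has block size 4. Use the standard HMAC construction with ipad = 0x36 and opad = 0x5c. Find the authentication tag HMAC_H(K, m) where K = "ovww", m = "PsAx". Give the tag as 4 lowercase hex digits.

014c

Key "ovww" = 6f 76 77 77 is exactly B = 4 bytes: K' = 6f 76 77 77.
K' ⊕ ipad = 59 40 41 41.  K' ⊕ opad = 33 2a 2b 2b.
Inner input = (K'⊕ipad) ∥ m = 59 40 41 41 ∥ 50 73 41 78.
Inner hash: sum = 89+64+65+65+80+115+65+120 = 663 → 02 97.
Outer input = (K'⊕opad) ∥ inner = 33 2a 2b 2b ∥ 02 97.
Outer hash (tag): sum = 51+42+43+43+2+151 = 332 → 01 4c.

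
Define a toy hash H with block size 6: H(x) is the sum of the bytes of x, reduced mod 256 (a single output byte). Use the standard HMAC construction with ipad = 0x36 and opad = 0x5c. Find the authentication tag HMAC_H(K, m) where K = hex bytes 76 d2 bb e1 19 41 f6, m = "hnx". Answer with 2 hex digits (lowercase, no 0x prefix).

92

Key hex bytes 76 d2 bb e1 19 41 f6 is 7 bytes > B = 6, so hash it first: H(key) = 34, then zero-pad to 6 bytes: K' = 34 00 00 00 00 00.
K' ⊕ ipad = 02 36 36 36 36 36.  K' ⊕ opad = 68 5c 5c 5c 5c 5c.
Inner input = (K'⊕ipad) ∥ m = 02 36 36 36 36 36 ∥ 68 6e 78.
Inner hash: sum = 2+54+54+54+54+54+104+110+120 = 606; mod 256 = 94 → 5e.
Outer input = (K'⊕opad) ∥ inner = 68 5c 5c 5c 5c 5c ∥ 5e.
Outer hash (tag): sum = 104+92+92+92+92+92+94 = 658; mod 256 = 146 → 92.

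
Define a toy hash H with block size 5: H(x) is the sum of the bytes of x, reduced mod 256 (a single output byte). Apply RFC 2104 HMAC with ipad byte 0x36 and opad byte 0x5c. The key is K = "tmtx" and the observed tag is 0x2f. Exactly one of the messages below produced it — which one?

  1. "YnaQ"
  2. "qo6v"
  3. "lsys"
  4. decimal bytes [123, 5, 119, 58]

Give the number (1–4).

3

Key "tmtx" = 74 6d 74 78 is 4 bytes ≤ B = 5; zero-pad to 5 bytes: K' = 74 6d 74 78 00.
K' ⊕ ipad = 42 5b 42 4e 36; K' ⊕ opad = 28 31 28 24 5c.
m1: inner = H(42 5b 42 4e 36 59 6e 61 51) = dc; tag = H(28 31 28 24 5c dc) = dd
m2: inner = H(42 5b 42 4e 36 71 6f 36 76) = ef; tag = H(28 31 28 24 5c ef) = f0
m3: inner = H(42 5b 42 4e 36 6c 73 79 73) = 2e; tag = H(28 31 28 24 5c 2e) = 2f ← matches
m4: inner = H(42 5b 42 4e 36 7b 05 77 3a) = 94; tag = H(28 31 28 24 5c 94) = 95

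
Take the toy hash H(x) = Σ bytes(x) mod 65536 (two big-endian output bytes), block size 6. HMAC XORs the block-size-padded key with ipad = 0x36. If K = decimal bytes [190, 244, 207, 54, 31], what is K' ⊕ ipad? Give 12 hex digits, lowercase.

88c2f9002936

Key decimal bytes [190, 244, 207, 54, 31] = be f4 cf 36 1f is 5 bytes ≤ B = 6; zero-pad to 6 bytes: K' = be f4 cf 36 1f 00.
XOR each byte with 0x36: be⊕36=88, f4⊕36=c2, cf⊕36=f9, 36⊕36=00, 1f⊕36=29, 00⊕36=36.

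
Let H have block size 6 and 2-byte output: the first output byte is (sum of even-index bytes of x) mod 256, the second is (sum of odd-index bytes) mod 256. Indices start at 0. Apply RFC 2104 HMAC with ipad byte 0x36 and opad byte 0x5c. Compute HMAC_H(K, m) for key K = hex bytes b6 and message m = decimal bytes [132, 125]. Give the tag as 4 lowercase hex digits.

1233

Key hex bytes b6 is 1 byte ≤ B = 6; zero-pad to 6 bytes: K' = b6 00 00 00 00 00.
K' ⊕ ipad = 80 36 36 36 36 36.  K' ⊕ opad = ea 5c 5c 5c 5c 5c.
Inner input = (K'⊕ipad) ∥ m = 80 36 36 36 36 36 ∥ 84 7d.
Inner hash: even-index sum = 368 mod 256 = 112; odd-index sum = 287 mod 256 = 31 → 70 1f.
Outer input = (K'⊕opad) ∥ inner = ea 5c 5c 5c 5c 5c ∥ 70 1f.
Outer hash (tag): even-index sum = 530 mod 256 = 18; odd-index sum = 307 mod 256 = 51 → 12 33.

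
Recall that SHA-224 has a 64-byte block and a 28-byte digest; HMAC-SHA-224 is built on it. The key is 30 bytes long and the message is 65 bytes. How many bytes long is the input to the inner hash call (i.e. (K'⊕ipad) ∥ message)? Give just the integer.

129

Key is 30 ≤ 64 bytes, zero-padded: |K'| = 64.
Inner input = (K'⊕ipad) ∥ m → 64 + 65 = 129 bytes.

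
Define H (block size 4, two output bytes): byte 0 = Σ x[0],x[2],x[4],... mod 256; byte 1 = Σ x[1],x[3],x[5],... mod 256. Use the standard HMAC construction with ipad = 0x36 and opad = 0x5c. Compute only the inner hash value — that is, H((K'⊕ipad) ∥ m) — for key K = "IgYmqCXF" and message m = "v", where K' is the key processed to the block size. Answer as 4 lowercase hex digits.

Key "IgYmqCXF" = 49 67 59 6d 71 43 58 46 is 8 bytes > B = 4, so hash it first: H(key) = 6b 5d, then zero-pad to 4 bytes: K' = 6b 5d 00 00.
K' ⊕ ipad = 5d 6b 36 36.
Inner input = 5d 6b 36 36 ∥ 76.
Inner hash: even-index sum = 265 mod 256 = 9; odd-index sum = 161 mod 256 = 161 → 09 a1.

09a1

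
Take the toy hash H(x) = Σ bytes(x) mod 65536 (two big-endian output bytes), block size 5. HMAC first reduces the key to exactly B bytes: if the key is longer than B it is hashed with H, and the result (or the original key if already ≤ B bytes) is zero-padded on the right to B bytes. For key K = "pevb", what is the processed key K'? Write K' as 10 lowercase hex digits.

7065766200

Key "pevb" = 70 65 76 62 is 4 bytes ≤ B = 5; zero-pad to 5 bytes: K' = 70 65 76 62 00.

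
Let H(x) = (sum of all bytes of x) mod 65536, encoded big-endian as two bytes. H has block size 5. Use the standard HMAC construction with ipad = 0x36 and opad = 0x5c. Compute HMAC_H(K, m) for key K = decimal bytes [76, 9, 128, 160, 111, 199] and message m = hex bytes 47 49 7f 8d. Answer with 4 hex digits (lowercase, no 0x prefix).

Key decimal bytes [76, 9, 128, 160, 111, 199] = 4c 09 80 a0 6f c7 is 6 bytes > B = 5, so hash it first: H(key) = 02 ab, then zero-pad to 5 bytes: K' = 02 ab 00 00 00.
K' ⊕ ipad = 34 9d 36 36 36.  K' ⊕ opad = 5e f7 5c 5c 5c.
Inner input = (K'⊕ipad) ∥ m = 34 9d 36 36 36 ∥ 47 49 7f 8d.
Inner hash: sum = 52+157+54+54+54+71+73+127+141 = 783 → 03 0f.
Outer input = (K'⊕opad) ∥ inner = 5e f7 5c 5c 5c ∥ 03 0f.
Outer hash (tag): sum = 94+247+92+92+92+3+15 = 635 → 02 7b.

027b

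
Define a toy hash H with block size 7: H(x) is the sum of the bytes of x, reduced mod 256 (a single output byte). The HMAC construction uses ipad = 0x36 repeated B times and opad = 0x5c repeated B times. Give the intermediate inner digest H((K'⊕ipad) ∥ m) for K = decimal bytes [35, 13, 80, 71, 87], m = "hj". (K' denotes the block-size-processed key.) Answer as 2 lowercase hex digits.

Key decimal bytes [35, 13, 80, 71, 87] = 23 0d 50 47 57 is 5 bytes ≤ B = 7; zero-pad to 7 bytes: K' = 23 0d 50 47 57 00 00.
K' ⊕ ipad = 15 3b 66 71 61 36 36.
Inner input = 15 3b 66 71 61 36 36 ∥ 68 6a.
Inner hash: sum = 21+59+102+113+97+54+54+104+106 = 710; mod 256 = 198 → c6.

c6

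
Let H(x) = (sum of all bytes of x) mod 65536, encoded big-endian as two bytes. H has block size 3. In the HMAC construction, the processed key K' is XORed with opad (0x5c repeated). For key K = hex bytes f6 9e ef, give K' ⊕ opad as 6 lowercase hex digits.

Key hex bytes f6 9e ef is exactly B = 3 bytes: K' = f6 9e ef.
XOR each byte with 0x5c: f6⊕5c=aa, 9e⊕5c=c2, ef⊕5c=b3.

aac2b3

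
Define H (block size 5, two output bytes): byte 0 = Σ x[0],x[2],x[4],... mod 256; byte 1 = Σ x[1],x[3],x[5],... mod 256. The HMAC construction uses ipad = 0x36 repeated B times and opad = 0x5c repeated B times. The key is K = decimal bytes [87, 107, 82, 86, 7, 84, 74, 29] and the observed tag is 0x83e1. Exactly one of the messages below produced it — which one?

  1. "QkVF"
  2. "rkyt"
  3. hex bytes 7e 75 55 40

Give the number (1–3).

2

Key decimal bytes [87, 107, 82, 86, 7, 84, 74, 29] = 57 6b 52 56 07 54 4a 1d is 8 bytes > B = 5, so hash it first: H(key) = fa 32, then zero-pad to 5 bytes: K' = fa 32 00 00 00.
K' ⊕ ipad = cc 04 36 36 36; K' ⊕ opad = a6 6e 5c 5c 5c.
m1: inner = H(cc 04 36 36 36 51 6b 56 46) = e9 e1; tag = H(a6 6e 5c 5c 5c e9 e1) = 3fb3
m2: inner = H(cc 04 36 36 36 72 6b 79 74) = 17 25; tag = H(a6 6e 5c 5c 5c 17 25) = 83e1 ← matches
m3: inner = H(cc 04 36 36 36 7e 75 55 40) = ed 0d; tag = H(a6 6e 5c 5c 5c ed 0d) = 6bb7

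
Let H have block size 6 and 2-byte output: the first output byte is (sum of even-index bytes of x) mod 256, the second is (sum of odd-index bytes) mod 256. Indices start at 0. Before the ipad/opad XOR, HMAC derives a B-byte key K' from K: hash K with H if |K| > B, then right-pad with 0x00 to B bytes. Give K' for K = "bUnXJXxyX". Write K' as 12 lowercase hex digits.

|K| = 9 > B = 6, so first hash the key.
H(K): even-index sum = 490 mod 256 = 234; odd-index sum = 382 mod 256 = 126 → ea 7e.
Zero-pad H(K) = ea 7e to 6 bytes: K' = ea 7e 00 00 00 00.

ea7e00000000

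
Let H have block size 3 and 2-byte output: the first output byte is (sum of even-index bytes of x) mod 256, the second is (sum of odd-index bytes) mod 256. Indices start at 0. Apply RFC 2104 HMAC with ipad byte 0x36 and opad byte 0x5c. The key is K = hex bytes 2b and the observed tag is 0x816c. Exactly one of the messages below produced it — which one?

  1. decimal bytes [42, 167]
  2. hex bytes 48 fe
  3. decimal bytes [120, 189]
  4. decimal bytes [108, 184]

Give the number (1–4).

Key hex bytes 2b is 1 byte ≤ B = 3; zero-pad to 3 bytes: K' = 2b 00 00.
K' ⊕ ipad = 1d 36 36; K' ⊕ opad = 77 5c 5c.
m1: inner = H(1d 36 36 2a a7) = fa 60; tag = H(77 5c 5c fa 60) = 3356
m2: inner = H(1d 36 36 48 fe) = 51 7e; tag = H(77 5c 5c 51 7e) = 51ad
m3: inner = H(1d 36 36 78 bd) = 10 ae; tag = H(77 5c 5c 10 ae) = 816c ← matches
m4: inner = H(1d 36 36 6c b8) = 0b a2; tag = H(77 5c 5c 0b a2) = 7567

3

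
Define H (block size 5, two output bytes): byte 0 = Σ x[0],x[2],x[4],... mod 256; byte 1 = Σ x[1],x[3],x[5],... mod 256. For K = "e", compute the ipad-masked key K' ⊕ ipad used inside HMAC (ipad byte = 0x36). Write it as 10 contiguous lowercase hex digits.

Key "e" = 65 is 1 byte ≤ B = 5; zero-pad to 5 bytes: K' = 65 00 00 00 00.
XOR each byte with 0x36: 65⊕36=53, 00⊕36=36, 00⊕36=36, 00⊕36=36, 00⊕36=36.

5336363636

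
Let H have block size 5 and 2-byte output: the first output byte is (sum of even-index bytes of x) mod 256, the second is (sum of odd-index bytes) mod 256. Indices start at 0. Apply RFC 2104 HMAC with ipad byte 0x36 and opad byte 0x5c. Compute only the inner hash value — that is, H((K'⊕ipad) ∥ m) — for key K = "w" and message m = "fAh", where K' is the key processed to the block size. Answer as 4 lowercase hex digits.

ee3a

Key "w" = 77 is 1 byte ≤ B = 5; zero-pad to 5 bytes: K' = 77 00 00 00 00.
K' ⊕ ipad = 41 36 36 36 36.
Inner input = 41 36 36 36 36 ∥ 66 41 68.
Inner hash: even-index sum = 238 mod 256 = 238; odd-index sum = 314 mod 256 = 58 → ee 3a.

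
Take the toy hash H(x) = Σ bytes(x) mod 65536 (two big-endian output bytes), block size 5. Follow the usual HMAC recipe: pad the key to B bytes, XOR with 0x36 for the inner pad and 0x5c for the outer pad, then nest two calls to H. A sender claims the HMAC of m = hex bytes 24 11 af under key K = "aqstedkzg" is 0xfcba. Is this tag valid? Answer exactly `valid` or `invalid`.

Key "aqstedkzg" = 61 71 73 74 65 64 6b 7a 67 is 9 bytes > B = 5, so hash it first: H(key) = 03 ce, then zero-pad to 5 bytes: K' = 03 ce 00 00 00.
K' ⊕ ipad = 35 f8 36 36 36; K' ⊕ opad = 5f 92 5c 5c 5c.
Inner hash: sum = 53+248+54+54+54+36+17+175 = 691 → 02 b3.
Outer hash (recomputed tag): sum = 95+146+92+92+92+2+179 = 698 → 02 ba.
Recomputed tag = 02ba; claimed = fcba → mismatch.

invalid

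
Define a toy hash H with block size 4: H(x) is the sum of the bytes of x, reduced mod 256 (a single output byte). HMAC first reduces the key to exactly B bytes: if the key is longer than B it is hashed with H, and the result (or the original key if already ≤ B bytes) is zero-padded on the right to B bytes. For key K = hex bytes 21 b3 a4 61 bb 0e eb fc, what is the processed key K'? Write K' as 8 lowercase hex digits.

89000000

|K| = 8 > B = 4, so first hash the key.
H(K): sum = 33+179+164+97+187+14+235+252 = 1161; mod 256 = 137 → 89.
Zero-pad H(K) = 89 to 4 bytes: K' = 89 00 00 00.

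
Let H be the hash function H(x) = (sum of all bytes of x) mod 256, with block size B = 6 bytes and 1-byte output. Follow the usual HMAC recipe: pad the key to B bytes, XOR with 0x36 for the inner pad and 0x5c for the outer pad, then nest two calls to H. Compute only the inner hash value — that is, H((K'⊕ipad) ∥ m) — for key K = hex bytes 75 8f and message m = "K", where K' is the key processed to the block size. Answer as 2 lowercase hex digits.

1f

Key hex bytes 75 8f is 2 bytes ≤ B = 6; zero-pad to 6 bytes: K' = 75 8f 00 00 00 00.
K' ⊕ ipad = 43 b9 36 36 36 36.
Inner input = 43 b9 36 36 36 36 ∥ 4b.
Inner hash: sum = 67+185+54+54+54+54+75 = 543; mod 256 = 31 → 1f.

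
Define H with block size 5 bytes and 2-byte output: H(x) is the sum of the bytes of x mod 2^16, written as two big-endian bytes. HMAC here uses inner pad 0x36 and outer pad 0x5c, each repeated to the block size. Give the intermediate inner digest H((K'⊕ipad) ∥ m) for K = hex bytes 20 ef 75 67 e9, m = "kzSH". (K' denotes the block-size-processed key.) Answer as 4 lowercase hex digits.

Key hex bytes 20 ef 75 67 e9 is exactly B = 5 bytes: K' = 20 ef 75 67 e9.
K' ⊕ ipad = 16 d9 43 51 df.
Inner input = 16 d9 43 51 df ∥ 6b 7a 53 48.
Inner hash: sum = 22+217+67+81+223+107+122+83+72 = 994 → 03 e2.

03e2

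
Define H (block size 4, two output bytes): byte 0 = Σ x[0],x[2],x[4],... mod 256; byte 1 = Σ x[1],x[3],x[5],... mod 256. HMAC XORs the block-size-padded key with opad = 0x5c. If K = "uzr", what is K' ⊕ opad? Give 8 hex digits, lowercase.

29262e5c

Key "uzr" = 75 7a 72 is 3 bytes ≤ B = 4; zero-pad to 4 bytes: K' = 75 7a 72 00.
XOR each byte with 0x5c: 75⊕5c=29, 7a⊕5c=26, 72⊕5c=2e, 00⊕5c=5c.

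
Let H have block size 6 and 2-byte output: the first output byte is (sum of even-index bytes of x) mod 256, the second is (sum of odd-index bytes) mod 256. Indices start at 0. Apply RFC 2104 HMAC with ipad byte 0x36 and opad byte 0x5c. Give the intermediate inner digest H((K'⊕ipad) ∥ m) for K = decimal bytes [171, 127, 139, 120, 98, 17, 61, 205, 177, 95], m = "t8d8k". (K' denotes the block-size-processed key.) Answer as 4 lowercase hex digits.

5fde

Key decimal bytes [171, 127, 139, 120, 98, 17, 61, 205, 177, 95] = ab 7f 8b 78 62 11 3d cd b1 5f is 10 bytes > B = 6, so hash it first: H(key) = 86 34, then zero-pad to 6 bytes: K' = 86 34 00 00 00 00.
K' ⊕ ipad = b0 02 36 36 36 36.
Inner input = b0 02 36 36 36 36 ∥ 74 38 64 38 6b.
Inner hash: even-index sum = 607 mod 256 = 95; odd-index sum = 222 mod 256 = 222 → 5f de.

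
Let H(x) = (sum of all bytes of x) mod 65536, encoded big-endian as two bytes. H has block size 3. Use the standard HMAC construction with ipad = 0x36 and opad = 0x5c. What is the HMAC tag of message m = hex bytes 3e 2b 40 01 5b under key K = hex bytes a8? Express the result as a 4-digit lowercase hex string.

01bd

Key hex bytes a8 is 1 byte ≤ B = 3; zero-pad to 3 bytes: K' = a8 00 00.
K' ⊕ ipad = 9e 36 36.  K' ⊕ opad = f4 5c 5c.
Inner input = (K'⊕ipad) ∥ m = 9e 36 36 ∥ 3e 2b 40 01 5b.
Inner hash: sum = 158+54+54+62+43+64+1+91 = 527 → 02 0f.
Outer input = (K'⊕opad) ∥ inner = f4 5c 5c ∥ 02 0f.
Outer hash (tag): sum = 244+92+92+2+15 = 445 → 01 bd.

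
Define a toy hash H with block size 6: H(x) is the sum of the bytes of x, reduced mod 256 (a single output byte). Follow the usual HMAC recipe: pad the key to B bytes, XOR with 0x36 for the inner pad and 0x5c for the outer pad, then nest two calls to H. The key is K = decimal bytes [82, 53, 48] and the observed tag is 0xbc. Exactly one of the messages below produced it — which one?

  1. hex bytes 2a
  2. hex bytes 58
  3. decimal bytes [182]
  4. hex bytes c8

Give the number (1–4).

Key decimal bytes [82, 53, 48] = 52 35 30 is 3 bytes ≤ B = 6; zero-pad to 6 bytes: K' = 52 35 30 00 00 00.
K' ⊕ ipad = 64 03 06 36 36 36; K' ⊕ opad = 0e 69 6c 5c 5c 5c.
m1: inner = H(64 03 06 36 36 36 2a) = 39; tag = H(0e 69 6c 5c 5c 5c 39) = 30
m2: inner = H(64 03 06 36 36 36 58) = 67; tag = H(0e 69 6c 5c 5c 5c 67) = 5e
m3: inner = H(64 03 06 36 36 36 b6) = c5; tag = H(0e 69 6c 5c 5c 5c c5) = bc ← matches
m4: inner = H(64 03 06 36 36 36 c8) = d7; tag = H(0e 69 6c 5c 5c 5c d7) = ce

3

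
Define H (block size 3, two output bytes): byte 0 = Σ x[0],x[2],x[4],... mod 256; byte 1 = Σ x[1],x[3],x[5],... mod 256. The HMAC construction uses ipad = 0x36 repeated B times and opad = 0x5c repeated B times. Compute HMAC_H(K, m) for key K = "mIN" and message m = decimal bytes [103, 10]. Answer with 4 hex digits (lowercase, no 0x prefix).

29f2

Key "mIN" = 6d 49 4e is exactly B = 3 bytes: K' = 6d 49 4e.
K' ⊕ ipad = 5b 7f 78.  K' ⊕ opad = 31 15 12.
Inner input = (K'⊕ipad) ∥ m = 5b 7f 78 ∥ 67 0a.
Inner hash: even-index sum = 221 mod 256 = 221; odd-index sum = 230 mod 256 = 230 → dd e6.
Outer input = (K'⊕opad) ∥ inner = 31 15 12 ∥ dd e6.
Outer hash (tag): even-index sum = 297 mod 256 = 41; odd-index sum = 242 mod 256 = 242 → 29 f2.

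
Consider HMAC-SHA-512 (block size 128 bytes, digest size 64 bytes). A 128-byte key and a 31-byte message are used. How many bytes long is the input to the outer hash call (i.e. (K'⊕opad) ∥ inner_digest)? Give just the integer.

192

Key is 128 ≤ 128 bytes, zero-padded: |K'| = 128.
Outer input = (K'⊕opad) ∥ H(inner) → 128 + 64 = 192 bytes.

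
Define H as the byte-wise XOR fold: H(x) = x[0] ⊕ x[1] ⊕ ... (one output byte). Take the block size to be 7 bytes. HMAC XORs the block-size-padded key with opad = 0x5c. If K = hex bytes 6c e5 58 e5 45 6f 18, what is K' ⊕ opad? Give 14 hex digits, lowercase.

Key hex bytes 6c e5 58 e5 45 6f 18 is exactly B = 7 bytes: K' = 6c e5 58 e5 45 6f 18.
XOR each byte with 0x5c: 6c⊕5c=30, e5⊕5c=b9, 58⊕5c=04, e5⊕5c=b9, 45⊕5c=19, 6f⊕5c=33, 18⊕5c=44.

30b904b9193344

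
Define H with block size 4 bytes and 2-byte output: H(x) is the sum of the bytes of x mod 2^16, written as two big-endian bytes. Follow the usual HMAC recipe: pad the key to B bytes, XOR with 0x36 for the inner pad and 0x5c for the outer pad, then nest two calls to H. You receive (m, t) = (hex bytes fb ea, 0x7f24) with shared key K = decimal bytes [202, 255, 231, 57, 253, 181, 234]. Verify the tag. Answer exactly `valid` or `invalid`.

Key decimal bytes [202, 255, 231, 57, 253, 181, 234] = ca ff e7 39 fd b5 ea is 7 bytes > B = 4, so hash it first: H(key) = 05 85, then zero-pad to 4 bytes: K' = 05 85 00 00.
K' ⊕ ipad = 33 b3 36 36; K' ⊕ opad = 59 d9 5c 5c.
Inner hash: sum = 51+179+54+54+251+234 = 823 → 03 37.
Outer hash (recomputed tag): sum = 89+217+92+92+3+55 = 548 → 02 24.
Recomputed tag = 0224; claimed = 7f24 → mismatch.

invalid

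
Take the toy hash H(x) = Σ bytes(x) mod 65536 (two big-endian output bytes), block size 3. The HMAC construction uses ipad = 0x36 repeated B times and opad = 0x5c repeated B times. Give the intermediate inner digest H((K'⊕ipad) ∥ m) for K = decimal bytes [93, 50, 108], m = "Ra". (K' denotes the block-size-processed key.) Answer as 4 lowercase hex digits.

017c

Key decimal bytes [93, 50, 108] = 5d 32 6c is exactly B = 3 bytes: K' = 5d 32 6c.
K' ⊕ ipad = 6b 04 5a.
Inner input = 6b 04 5a ∥ 52 61.
Inner hash: sum = 107+4+90+82+97 = 380 → 01 7c.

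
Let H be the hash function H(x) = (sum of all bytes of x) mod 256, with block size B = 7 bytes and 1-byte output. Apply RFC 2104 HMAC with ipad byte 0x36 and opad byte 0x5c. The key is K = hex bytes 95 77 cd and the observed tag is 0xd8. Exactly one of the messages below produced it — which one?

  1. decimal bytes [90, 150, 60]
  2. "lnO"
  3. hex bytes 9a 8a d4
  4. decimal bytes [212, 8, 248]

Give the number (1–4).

1

Key hex bytes 95 77 cd is 3 bytes ≤ B = 7; zero-pad to 7 bytes: K' = 95 77 cd 00 00 00 00.
K' ⊕ ipad = a3 41 fb 36 36 36 36; K' ⊕ opad = c9 2b 91 5c 5c 5c 5c.
m1: inner = H(a3 41 fb 36 36 36 36 5a 96 3c) = e3; tag = H(c9 2b 91 5c 5c 5c 5c e3) = d8 ← matches
m2: inner = H(a3 41 fb 36 36 36 36 6c 6e 4f) = e0; tag = H(c9 2b 91 5c 5c 5c 5c e0) = d5
m3: inner = H(a3 41 fb 36 36 36 36 9a 8a d4) = af; tag = H(c9 2b 91 5c 5c 5c 5c af) = a4
m4: inner = H(a3 41 fb 36 36 36 36 d4 08 f8) = 8b; tag = H(c9 2b 91 5c 5c 5c 5c 8b) = 80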